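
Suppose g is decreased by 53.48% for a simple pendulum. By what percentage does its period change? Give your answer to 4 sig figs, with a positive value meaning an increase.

T ∝ 1/√g, so T'/T = 1/√(0.46520) = 1.4662.
Percentage change in T = (1.4662 − 1) × 100% = 46.62%.

46.62%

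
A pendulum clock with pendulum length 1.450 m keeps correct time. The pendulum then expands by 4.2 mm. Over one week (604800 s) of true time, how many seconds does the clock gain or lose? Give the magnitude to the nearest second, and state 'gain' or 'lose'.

T ∝ √L, so T'/T = √(1.45420/1.450) = 1.00145.
In 604800 s of true time the clock registers 604800/1.00145 = 603926.0 s, so it loses 874 s.

lose 874 s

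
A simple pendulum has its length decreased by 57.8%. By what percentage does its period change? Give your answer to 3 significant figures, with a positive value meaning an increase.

-35.0%

T ∝ √L, so T'/T = √(0.4220) = 0.6496.
Percentage change in T = (0.6496 − 1) × 100% = -35.0%.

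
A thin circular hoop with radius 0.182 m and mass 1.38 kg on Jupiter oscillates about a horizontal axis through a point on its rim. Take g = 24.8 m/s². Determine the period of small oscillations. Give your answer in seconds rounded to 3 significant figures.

I_cm = mr² = 0.04571 kg·m². The pivot is at distance d = 0.182 m from the centre of mass.
By the parallel-axis theorem, I = I_cm + md² = 0.04571 + 0.04571 = 0.09142 kg·m².
T = 2π√(I/(mgd)) = 2π√(0.09142/(1.38 × 24.8 × 0.182)) = 0.761 s.

0.761 s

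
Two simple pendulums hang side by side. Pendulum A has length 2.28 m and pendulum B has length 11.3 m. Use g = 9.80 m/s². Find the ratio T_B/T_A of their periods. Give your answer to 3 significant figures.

T ∝ √L, so T_B/T_A = √(L_B/L_A) = √(11.3/2.28) = 2.23.

2.23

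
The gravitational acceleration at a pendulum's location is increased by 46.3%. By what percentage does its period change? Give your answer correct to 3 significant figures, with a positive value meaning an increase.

-17.3%

T ∝ 1/√g, so T'/T = 1/√(1.463) = 0.8268.
Percentage change in T = (0.8268 − 1) × 100% = -17.3%.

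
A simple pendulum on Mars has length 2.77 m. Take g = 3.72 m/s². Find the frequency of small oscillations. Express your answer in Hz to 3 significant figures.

T = 2π√(L/g) = 2π√(2.77/3.72) = 5.422 s, so f = 1/T = 0.184 Hz.

0.184 Hz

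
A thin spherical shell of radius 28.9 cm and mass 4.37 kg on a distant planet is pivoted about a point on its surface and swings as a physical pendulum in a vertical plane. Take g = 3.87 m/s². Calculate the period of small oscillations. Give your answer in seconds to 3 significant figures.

2.22 s

I_cm = (2/3)mr² = 0.2433 kg·m². The pivot is at distance d = 0.289 m from the centre of mass.
By the parallel-axis theorem, I = I_cm + md² = 0.2433 + 0.3650 = 0.6083 kg·m².
T = 2π√(I/(mgd)) = 2π√(0.6083/(4.37 × 3.87 × 0.289)) = 2.22 s.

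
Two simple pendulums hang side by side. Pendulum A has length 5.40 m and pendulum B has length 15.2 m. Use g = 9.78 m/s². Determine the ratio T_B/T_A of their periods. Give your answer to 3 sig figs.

T ∝ √L, so T_B/T_A = √(L_B/L_A) = √(15.2/5.40) = 1.68.

1.68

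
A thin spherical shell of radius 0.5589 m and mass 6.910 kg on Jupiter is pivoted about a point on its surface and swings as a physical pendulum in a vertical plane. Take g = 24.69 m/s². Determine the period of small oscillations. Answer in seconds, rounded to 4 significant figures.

1.220 s

I_cm = (2/3)mr² = 1.4390 kg·m². The pivot is at distance d = 0.5589 m from the centre of mass.
By the parallel-axis theorem, I = I_cm + md² = 1.4390 + 2.1585 = 3.5975 kg·m².
T = 2π√(I/(mgd)) = 2π√(3.5975/(6.910 × 24.69 × 0.5589)) = 1.220 s.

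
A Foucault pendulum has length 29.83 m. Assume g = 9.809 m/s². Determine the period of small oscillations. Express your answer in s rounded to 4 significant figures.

T = 2π√(L/g) = 2π√(29.83/9.809) = 2π × 1.7439 = 10.96 s.

10.96 s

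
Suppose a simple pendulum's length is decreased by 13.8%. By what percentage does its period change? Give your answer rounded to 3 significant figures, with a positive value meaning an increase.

T ∝ √L, so T'/T = √(0.8620) = 0.9284.
Percentage change in T = (0.9284 − 1) × 100% = -7.16%.

-7.16%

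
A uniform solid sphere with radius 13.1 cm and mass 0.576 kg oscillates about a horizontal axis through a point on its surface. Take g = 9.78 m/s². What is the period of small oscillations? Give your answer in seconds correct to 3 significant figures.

0.860 s

I_cm = (2/5)mr² = 0.003954 kg·m². The pivot is at distance d = 0.131 m from the centre of mass.
By the parallel-axis theorem, I = I_cm + md² = 0.003954 + 0.009885 = 0.01384 kg·m².
T = 2π√(I/(mgd)) = 2π√(0.01384/(0.576 × 9.78 × 0.131)) = 0.860 s.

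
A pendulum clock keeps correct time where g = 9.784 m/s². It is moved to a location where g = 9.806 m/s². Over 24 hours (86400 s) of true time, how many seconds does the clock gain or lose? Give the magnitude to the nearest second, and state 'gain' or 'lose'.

gain 97 s

The clock's period scales as T ∝ 1/√g, so T'/T = √(9.784/9.806) = 0.998878.
In 86400 s of true time the clock registers 86400/0.998878 = 86497.1 s, so it gains 97 s.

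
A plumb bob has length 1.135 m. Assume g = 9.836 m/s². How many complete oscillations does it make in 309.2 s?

T = 2π√(L/g) = 2π√(1.135/9.836) = 2.1344 s.
Number of complete oscillations = ⌊309.2/2.1344⌋ = ⌊144.87⌋ = 144.

144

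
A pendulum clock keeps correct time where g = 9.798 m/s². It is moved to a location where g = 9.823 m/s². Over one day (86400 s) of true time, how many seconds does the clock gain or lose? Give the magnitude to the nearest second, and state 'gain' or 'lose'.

The clock's period scales as T ∝ 1/√g, so T'/T = √(9.798/9.823) = 0.998727.
In 86400 s of true time the clock registers 86400/0.998727 = 86510.2 s, so it gains 110 s.

gain 110 s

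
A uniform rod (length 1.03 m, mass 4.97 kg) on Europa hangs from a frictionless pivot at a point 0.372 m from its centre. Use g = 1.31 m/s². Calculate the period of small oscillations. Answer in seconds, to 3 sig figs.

4.29 s

For a physical pendulum T = 2π√(I/(mgd)), with d = 0.3720 m from pivot to centre of mass.
I_cm = mL²/12 = 4.97 × 1.03²/12 = 0.4394 kg·m²; I = I_cm + md² = 0.4394 + 4.97 × 0.3720² = 1.127 kg·m².
T = 2π√(1.127/(4.97 × 1.31 × 0.3720)) = 4.29 s.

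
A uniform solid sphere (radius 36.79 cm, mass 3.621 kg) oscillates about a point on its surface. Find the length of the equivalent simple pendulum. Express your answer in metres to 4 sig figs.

The equivalent simple-pendulum length is L_eq = I/(md), where I is about the pivot and d = 0.36790 m.
I_cm = (2/5)mR² = 0.19604 kg·m², so I = I_cm + md² = 0.19604 + 0.49010 = 0.68615 kg·m².
L_eq = 0.68615/(3.621 × 0.36790) = 0.5151 m.

0.5151 m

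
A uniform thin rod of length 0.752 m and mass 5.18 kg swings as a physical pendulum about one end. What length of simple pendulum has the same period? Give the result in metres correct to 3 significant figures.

0.501 m

The equivalent simple-pendulum length is L_eq = I/(md), where I is about the pivot and d = 0.3760 m.
I_cm = (1/12)mL² = 0.2441 kg·m², so I = I_cm + md² = 0.2441 + 0.7323 = 0.9764 kg·m².
L_eq = 0.9764/(5.18 × 0.3760) = 0.501 m.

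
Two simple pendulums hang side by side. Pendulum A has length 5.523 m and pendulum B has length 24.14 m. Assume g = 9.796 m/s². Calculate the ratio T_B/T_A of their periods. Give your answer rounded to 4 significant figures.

2.091

T ∝ √L, so T_B/T_A = √(L_B/L_A) = √(24.14/5.523) = 2.091.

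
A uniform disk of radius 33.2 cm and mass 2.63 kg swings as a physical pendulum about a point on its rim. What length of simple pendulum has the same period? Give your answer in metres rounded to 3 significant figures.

The equivalent simple-pendulum length is L_eq = I/(md), where I is about the pivot and d = 0.3320 m.
I_cm = ½mR² = 0.1449 kg·m², so I = I_cm + md² = 0.1449 + 0.2899 = 0.4348 kg·m².
L_eq = 0.4348/(2.63 × 0.3320) = 0.498 m.

0.498 m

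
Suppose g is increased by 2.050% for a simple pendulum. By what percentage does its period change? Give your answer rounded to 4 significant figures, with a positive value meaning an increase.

T ∝ 1/√g, so T'/T = 1/√(1.0205) = 0.98990.
Percentage change in T = (0.98990 − 1) × 100% = -1.010%.

-1.010%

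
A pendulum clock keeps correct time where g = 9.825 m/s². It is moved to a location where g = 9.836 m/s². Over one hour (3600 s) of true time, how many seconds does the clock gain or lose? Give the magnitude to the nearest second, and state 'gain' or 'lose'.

gain 2 s

The clock's period scales as T ∝ 1/√g, so T'/T = √(9.825/9.836) = 0.999441.
In 3600 s of true time the clock registers 3600/0.999441 = 3602.0 s, so it gains 2 s.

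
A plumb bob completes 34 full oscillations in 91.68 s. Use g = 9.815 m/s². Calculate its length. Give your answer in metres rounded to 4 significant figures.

T = 91.68/34 = 2.6965 s.
From T = 2π√(L/g), L = gT²/(4π²) = 9.815 × 2.6965²/(4π²) = 1.808 m.

1.808 m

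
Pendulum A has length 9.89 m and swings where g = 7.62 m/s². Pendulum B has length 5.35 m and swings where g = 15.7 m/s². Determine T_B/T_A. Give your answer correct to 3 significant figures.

0.512

T = 2π√(L/g), so T_B/T_A = √((L_B/g_B)/(L_A/g_A)) = √((5.35/15.7)/(9.89/7.62)) = 0.512.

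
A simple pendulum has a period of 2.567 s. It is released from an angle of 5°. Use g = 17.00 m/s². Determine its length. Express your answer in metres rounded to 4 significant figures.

From T = 2π√(L/g), L = gT²/(4π²) = 17.00 × 2.5670²/(4π²) = 2.838 m.

2.838 m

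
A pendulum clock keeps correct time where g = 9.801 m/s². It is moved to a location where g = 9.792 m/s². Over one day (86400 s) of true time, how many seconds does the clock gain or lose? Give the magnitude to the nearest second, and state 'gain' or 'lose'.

lose 40 s

The clock's period scales as T ∝ 1/√g, so T'/T = √(9.801/9.792) = 1.00046.
In 86400 s of true time the clock registers 86400/1.00046 = 86360.3 s, so it loses 40 s.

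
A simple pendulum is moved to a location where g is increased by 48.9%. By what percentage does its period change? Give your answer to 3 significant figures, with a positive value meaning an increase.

-18.0%

T ∝ 1/√g, so T'/T = 1/√(1.489) = 0.8195.
Percentage change in T = (0.8195 − 1) × 100% = -18.0%.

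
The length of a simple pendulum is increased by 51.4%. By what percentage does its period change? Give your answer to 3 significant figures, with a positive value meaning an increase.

23.0%

T ∝ √L, so T'/T = √(1.514) = 1.230.
Percentage change in T = (1.230 − 1) × 100% = 23.0%.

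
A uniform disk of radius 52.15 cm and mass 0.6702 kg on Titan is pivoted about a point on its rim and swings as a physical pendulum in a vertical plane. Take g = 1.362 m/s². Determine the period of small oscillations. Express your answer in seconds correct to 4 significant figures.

4.762 s

I_cm = ½mr² = 0.091135 kg·m². The pivot is at distance d = 0.5215 m from the centre of mass.
By the parallel-axis theorem, I = I_cm + md² = 0.091135 + 0.18227 = 0.27340 kg·m².
T = 2π√(I/(mgd)) = 2π√(0.27340/(0.6702 × 1.362 × 0.5215)) = 4.762 s.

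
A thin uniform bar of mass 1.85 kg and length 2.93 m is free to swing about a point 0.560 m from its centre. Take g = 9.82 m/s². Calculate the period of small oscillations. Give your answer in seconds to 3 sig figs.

2.72 s

For a physical pendulum T = 2π√(I/(mgd)), with d = 0.5600 m from pivot to centre of mass.
I_cm = mL²/12 = 1.85 × 2.93²/12 = 1.324 kg·m²; I = I_cm + md² = 1.324 + 1.85 × 0.5600² = 1.904 kg·m².
T = 2π√(1.904/(1.85 × 9.82 × 0.5600)) = 2.72 s.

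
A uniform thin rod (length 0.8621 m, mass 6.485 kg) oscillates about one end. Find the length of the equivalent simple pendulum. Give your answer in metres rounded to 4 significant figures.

The equivalent simple-pendulum length is L_eq = I/(md), where I is about the pivot and d = 0.43105 m.
I_cm = (1/12)mL² = 0.40165 kg·m², so I = I_cm + md² = 0.40165 + 1.2049 = 1.6066 kg·m².
L_eq = 1.6066/(6.485 × 0.43105) = 0.5747 m.

0.5747 m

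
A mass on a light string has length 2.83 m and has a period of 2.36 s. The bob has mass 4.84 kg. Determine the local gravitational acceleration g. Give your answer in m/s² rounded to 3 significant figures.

20.1 m/s²

From T = 2π√(L/g), g = 4π²L/T² = 4π² × 2.83/2.360² = 20.1 m/s².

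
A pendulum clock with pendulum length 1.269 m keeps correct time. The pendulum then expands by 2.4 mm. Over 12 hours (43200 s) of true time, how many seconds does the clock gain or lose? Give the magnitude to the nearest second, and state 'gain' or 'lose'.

T ∝ √L, so T'/T = √(1.27140/1.269) = 1.00095.
In 43200 s of true time the clock registers 43200/1.00095 = 43159.2 s, so it loses 41 s.

lose 41 s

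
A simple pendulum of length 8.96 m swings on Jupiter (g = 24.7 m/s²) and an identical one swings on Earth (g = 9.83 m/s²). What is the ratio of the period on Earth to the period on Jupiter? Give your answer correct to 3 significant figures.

T ∝ 1/√g, so T₂/T₁ = √(g₁/g₂) = √(24.7/9.83) = 1.59.

1.59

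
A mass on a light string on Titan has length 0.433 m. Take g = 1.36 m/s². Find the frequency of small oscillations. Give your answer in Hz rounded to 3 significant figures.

0.282 Hz

T = 2π√(L/g) = 2π√(0.433/1.36) = 3.545 s, so f = 1/T = 0.282 Hz.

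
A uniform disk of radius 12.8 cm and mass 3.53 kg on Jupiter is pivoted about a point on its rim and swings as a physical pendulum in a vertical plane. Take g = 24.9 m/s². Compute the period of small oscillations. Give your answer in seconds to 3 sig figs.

0.552 s

I_cm = ½mr² = 0.02892 kg·m². The pivot is at distance d = 0.128 m from the centre of mass.
By the parallel-axis theorem, I = I_cm + md² = 0.02892 + 0.05784 = 0.08675 kg·m².
T = 2π√(I/(mgd)) = 2π√(0.08675/(3.53 × 24.9 × 0.128)) = 0.552 s.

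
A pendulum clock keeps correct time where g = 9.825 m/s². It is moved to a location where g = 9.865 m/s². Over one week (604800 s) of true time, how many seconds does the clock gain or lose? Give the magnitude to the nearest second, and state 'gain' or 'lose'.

The clock's period scales as T ∝ 1/√g, so T'/T = √(9.825/9.865) = 0.997971.
In 604800 s of true time the clock registers 604800/0.997971 = 606029.9 s, so it gains 1230 s.

gain 1230 s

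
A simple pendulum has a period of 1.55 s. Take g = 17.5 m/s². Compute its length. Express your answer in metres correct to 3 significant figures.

1.06 m

From T = 2π√(L/g), L = gT²/(4π²) = 17.5 × 1.550²/(4π²) = 1.06 m.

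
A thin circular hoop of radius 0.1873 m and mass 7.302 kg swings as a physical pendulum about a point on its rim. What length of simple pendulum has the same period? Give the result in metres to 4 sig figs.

0.3746 m

The equivalent simple-pendulum length is L_eq = I/(md), where I is about the pivot and d = 0.18730 m.
I_cm = mR² = 0.25616 kg·m², so I = I_cm + md² = 0.25616 + 0.25616 = 0.51233 kg·m².
L_eq = 0.51233/(7.302 × 0.18730) = 0.3746 m.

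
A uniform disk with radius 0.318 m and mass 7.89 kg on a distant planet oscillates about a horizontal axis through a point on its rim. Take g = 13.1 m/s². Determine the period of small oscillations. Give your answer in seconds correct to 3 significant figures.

1.20 s

I_cm = ½mr² = 0.3989 kg·m². The pivot is at distance d = 0.318 m from the centre of mass.
By the parallel-axis theorem, I = I_cm + md² = 0.3989 + 0.7979 = 1.197 kg·m².
T = 2π√(I/(mgd)) = 2π√(1.197/(7.89 × 13.1 × 0.318)) = 1.20 s.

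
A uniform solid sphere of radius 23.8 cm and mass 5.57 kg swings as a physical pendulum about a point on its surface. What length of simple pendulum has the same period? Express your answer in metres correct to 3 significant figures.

The equivalent simple-pendulum length is L_eq = I/(md), where I is about the pivot and d = 0.2380 m.
I_cm = (2/5)mR² = 0.1262 kg·m², so I = I_cm + md² = 0.1262 + 0.3155 = 0.4417 kg·m².
L_eq = 0.4417/(5.57 × 0.2380) = 0.333 m.

0.333 m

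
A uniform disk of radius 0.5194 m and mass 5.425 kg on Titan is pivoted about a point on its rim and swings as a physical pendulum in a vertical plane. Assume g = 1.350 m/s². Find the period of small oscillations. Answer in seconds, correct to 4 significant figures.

I_cm = ½mr² = 0.73177 kg·m². The pivot is at distance d = 0.5194 m from the centre of mass.
By the parallel-axis theorem, I = I_cm + md² = 0.73177 + 1.4635 = 2.1953 kg·m².
T = 2π√(I/(mgd)) = 2π√(2.1953/(5.425 × 1.350 × 0.5194)) = 4.773 s.

4.773 s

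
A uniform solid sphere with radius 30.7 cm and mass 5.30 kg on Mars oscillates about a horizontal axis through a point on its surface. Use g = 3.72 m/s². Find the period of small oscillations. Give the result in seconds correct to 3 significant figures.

I_cm = (2/5)mr² = 0.1998 kg·m². The pivot is at distance d = 0.307 m from the centre of mass.
By the parallel-axis theorem, I = I_cm + md² = 0.1998 + 0.4995 = 0.6993 kg·m².
T = 2π√(I/(mgd)) = 2π√(0.6993/(5.30 × 3.72 × 0.307)) = 2.14 s.

2.14 s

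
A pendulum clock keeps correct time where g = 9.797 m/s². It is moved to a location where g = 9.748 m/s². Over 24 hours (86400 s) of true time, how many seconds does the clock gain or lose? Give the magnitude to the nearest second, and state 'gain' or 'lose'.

The clock's period scales as T ∝ 1/√g, so T'/T = √(9.797/9.748) = 1.00251.
In 86400 s of true time the clock registers 86400/1.00251 = 86183.7 s, so it loses 216 s.

lose 216 s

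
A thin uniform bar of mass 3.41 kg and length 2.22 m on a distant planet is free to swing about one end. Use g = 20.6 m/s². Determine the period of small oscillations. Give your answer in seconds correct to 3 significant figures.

1.68 s

For a physical pendulum T = 2π√(I/(mgd)), with d = 1.110 m from pivot to centre of mass.
I_cm = mL²/12 = 3.41 × 2.22²/12 = 1.400 kg·m²; I = I_cm + md² = 1.400 + 3.41 × 1.110² = 5.602 kg·m².
T = 2π√(5.602/(3.41 × 20.6 × 1.110)) = 1.68 s.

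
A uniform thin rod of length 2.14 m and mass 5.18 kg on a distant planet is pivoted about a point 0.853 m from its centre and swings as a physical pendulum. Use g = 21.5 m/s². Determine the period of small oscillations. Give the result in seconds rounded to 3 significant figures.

For a physical pendulum T = 2π√(I/(mgd)), with d = 0.8530 m from pivot to centre of mass.
I_cm = mL²/12 = 5.18 × 2.14²/12 = 1.977 kg·m²; I = I_cm + md² = 1.977 + 5.18 × 0.8530² = 5.746 kg·m².
T = 2π√(5.746/(5.18 × 21.5 × 0.8530)) = 1.55 s.

1.55 s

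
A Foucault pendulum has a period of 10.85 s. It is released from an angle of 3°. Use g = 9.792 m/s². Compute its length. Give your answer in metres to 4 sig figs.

29.20 m

From T = 2π√(L/g), L = gT²/(4π²) = 9.792 × 10.850²/(4π²) = 29.20 m.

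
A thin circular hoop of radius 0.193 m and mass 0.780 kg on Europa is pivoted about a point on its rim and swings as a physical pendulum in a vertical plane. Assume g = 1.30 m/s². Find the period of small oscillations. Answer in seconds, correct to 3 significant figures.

I_cm = mr² = 0.02905 kg·m². The pivot is at distance d = 0.193 m from the centre of mass.
By the parallel-axis theorem, I = I_cm + md² = 0.02905 + 0.02905 = 0.05811 kg·m².
T = 2π√(I/(mgd)) = 2π√(0.05811/(0.780 × 1.30 × 0.193)) = 3.42 s.

3.42 s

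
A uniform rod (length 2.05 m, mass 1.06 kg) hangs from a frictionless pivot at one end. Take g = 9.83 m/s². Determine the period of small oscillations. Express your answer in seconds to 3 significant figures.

For a physical pendulum T = 2π√(I/(mgd)), with d = 1.025 m from pivot to centre of mass.
I_cm = mL²/12 = 1.06 × 2.05²/12 = 0.3712 kg·m²; I = I_cm + md² = 0.3712 + 1.06 × 1.025² = 1.485 kg·m².
T = 2π√(1.485/(1.06 × 9.83 × 1.025)) = 2.34 s.

2.34 s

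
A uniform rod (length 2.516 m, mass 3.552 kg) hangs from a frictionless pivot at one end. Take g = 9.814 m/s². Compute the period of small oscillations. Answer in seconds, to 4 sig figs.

2.598 s

For a physical pendulum T = 2π√(I/(mgd)), with d = 1.2580 m from pivot to centre of mass.
I_cm = mL²/12 = 3.552 × 2.516²/12 = 1.8738 kg·m²; I = I_cm + md² = 1.8738 + 3.552 × 1.2580² = 7.4950 kg·m².
T = 2π√(7.4950/(3.552 × 9.814 × 1.2580)) = 2.598 s.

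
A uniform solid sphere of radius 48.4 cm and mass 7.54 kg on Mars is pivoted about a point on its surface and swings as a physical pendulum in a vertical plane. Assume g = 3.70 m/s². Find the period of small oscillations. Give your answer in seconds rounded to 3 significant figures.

I_cm = (2/5)mr² = 0.7065 kg·m². The pivot is at distance d = 0.484 m from the centre of mass.
By the parallel-axis theorem, I = I_cm + md² = 0.7065 + 1.766 = 2.473 kg·m².
T = 2π√(I/(mgd)) = 2π√(2.473/(7.54 × 3.70 × 0.484)) = 2.69 s.

2.69 s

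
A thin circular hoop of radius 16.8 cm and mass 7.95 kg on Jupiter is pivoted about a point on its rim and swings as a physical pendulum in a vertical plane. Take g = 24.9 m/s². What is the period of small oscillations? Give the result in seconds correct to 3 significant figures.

I_cm = mr² = 0.2244 kg·m². The pivot is at distance d = 0.168 m from the centre of mass.
By the parallel-axis theorem, I = I_cm + md² = 0.2244 + 0.2244 = 0.4488 kg·m².
T = 2π√(I/(mgd)) = 2π√(0.4488/(7.95 × 24.9 × 0.168)) = 0.730 s.

0.730 s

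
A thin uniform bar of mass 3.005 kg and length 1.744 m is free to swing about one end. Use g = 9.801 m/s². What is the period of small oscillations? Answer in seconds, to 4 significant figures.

For a physical pendulum T = 2π√(I/(mgd)), with d = 0.87200 m from pivot to centre of mass.
I_cm = mL²/12 = 3.005 × 1.744²/12 = 0.76165 kg·m²; I = I_cm + md² = 0.76165 + 3.005 × 0.87200² = 3.0466 kg·m².
T = 2π√(3.0466/(3.005 × 9.801 × 0.87200)) = 2.164 s.

2.164 s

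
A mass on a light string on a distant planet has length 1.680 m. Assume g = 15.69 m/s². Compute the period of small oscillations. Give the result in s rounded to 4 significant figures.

T = 2π√(L/g) = 2π√(1.680/15.69) = 2π × 0.32722 = 2.056 s.

2.056 s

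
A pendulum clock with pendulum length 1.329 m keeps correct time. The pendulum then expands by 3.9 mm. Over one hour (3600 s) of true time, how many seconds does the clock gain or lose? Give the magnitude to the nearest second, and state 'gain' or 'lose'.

T ∝ √L, so T'/T = √(1.33290/1.329) = 1.00147.
In 3600 s of true time the clock registers 3600/1.00147 = 3594.7 s, so it loses 5 s.

lose 5 s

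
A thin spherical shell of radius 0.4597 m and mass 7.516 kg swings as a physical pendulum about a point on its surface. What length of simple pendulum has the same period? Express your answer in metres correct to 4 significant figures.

0.7662 m

The equivalent simple-pendulum length is L_eq = I/(md), where I is about the pivot and d = 0.45970 m.
I_cm = (2/3)mR² = 1.0589 kg·m², so I = I_cm + md² = 1.0589 + 1.5883 = 2.6472 kg·m².
L_eq = 2.6472/(7.516 × 0.45970) = 0.7662 m.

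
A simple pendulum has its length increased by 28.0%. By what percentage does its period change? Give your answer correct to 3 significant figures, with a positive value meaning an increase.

T ∝ √L, so T'/T = √(1.280) = 1.131.
Percentage change in T = (1.131 − 1) × 100% = 13.1%.

13.1%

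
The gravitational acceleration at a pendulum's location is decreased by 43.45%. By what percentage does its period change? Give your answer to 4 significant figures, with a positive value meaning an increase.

T ∝ 1/√g, so T'/T = 1/√(0.56550) = 1.3298.
Percentage change in T = (1.3298 − 1) × 100% = 32.98%.

32.98%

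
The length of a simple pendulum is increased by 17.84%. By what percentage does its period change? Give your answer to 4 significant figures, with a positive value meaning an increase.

8.554%

T ∝ √L, so T'/T = √(1.1784) = 1.0855.
Percentage change in T = (1.0855 − 1) × 100% = 8.554%.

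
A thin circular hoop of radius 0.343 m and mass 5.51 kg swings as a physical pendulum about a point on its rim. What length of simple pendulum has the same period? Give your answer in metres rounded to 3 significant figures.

0.686 m

The equivalent simple-pendulum length is L_eq = I/(md), where I is about the pivot and d = 0.3430 m.
I_cm = mR² = 0.6482 kg·m², so I = I_cm + md² = 0.6482 + 0.6482 = 1.296 kg·m².
L_eq = 1.296/(5.51 × 0.3430) = 0.686 m.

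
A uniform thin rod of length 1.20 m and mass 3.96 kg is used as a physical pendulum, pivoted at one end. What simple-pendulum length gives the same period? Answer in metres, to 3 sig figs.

0.800 m

The equivalent simple-pendulum length is L_eq = I/(md), where I is about the pivot and d = 0.6000 m.
I_cm = (1/12)mL² = 0.4752 kg·m², so I = I_cm + md² = 0.4752 + 1.426 = 1.901 kg·m².
L_eq = 1.901/(3.96 × 0.6000) = 0.800 m.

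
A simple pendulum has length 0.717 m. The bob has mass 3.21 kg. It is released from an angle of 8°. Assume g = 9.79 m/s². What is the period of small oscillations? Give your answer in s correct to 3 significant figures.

1.70 s

T = 2π√(L/g) = 2π√(0.717/9.79) = 2π × 0.2706 = 1.70 s.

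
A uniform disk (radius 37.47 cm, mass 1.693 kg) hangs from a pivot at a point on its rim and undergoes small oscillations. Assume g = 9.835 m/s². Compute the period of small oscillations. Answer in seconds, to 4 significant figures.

I_cm = ½mr² = 0.11885 kg·m². The pivot is at distance d = 0.3747 m from the centre of mass.
By the parallel-axis theorem, I = I_cm + md² = 0.11885 + 0.23770 = 0.35655 kg·m².
T = 2π√(I/(mgd)) = 2π√(0.35655/(1.693 × 9.835 × 0.3747)) = 1.502 s.

1.502 s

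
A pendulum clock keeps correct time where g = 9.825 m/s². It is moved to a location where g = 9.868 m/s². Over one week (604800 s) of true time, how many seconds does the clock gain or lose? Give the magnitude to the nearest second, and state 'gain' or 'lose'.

The clock's period scales as T ∝ 1/√g, so T'/T = √(9.825/9.868) = 0.997819.
In 604800 s of true time the clock registers 604800/0.997819 = 606122.0 s, so it gains 1322 s.

gain 1322 s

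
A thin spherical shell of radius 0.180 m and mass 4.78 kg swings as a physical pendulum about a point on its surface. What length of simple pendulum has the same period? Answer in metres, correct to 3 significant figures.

0.300 m

The equivalent simple-pendulum length is L_eq = I/(md), where I is about the pivot and d = 0.1800 m.
I_cm = (2/3)mR² = 0.1032 kg·m², so I = I_cm + md² = 0.1032 + 0.1549 = 0.2581 kg·m².
L_eq = 0.2581/(4.78 × 0.1800) = 0.300 m.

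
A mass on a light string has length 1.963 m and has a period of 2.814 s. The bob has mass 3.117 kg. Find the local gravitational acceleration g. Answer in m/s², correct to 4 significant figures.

From T = 2π√(L/g), g = 4π²L/T² = 4π² × 1.963/2.8140² = 9.787 m/s².

9.787 m/s²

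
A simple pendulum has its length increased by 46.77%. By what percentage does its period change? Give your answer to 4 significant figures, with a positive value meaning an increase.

21.15%

T ∝ √L, so T'/T = √(1.4677) = 1.2115.
Percentage change in T = (1.2115 − 1) × 100% = 21.15%.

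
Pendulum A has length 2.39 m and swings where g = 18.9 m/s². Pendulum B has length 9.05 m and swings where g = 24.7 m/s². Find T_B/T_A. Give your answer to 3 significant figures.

T = 2π√(L/g), so T_B/T_A = √((L_B/g_B)/(L_A/g_A)) = √((9.05/24.7)/(2.39/18.9)) = 1.70.

1.70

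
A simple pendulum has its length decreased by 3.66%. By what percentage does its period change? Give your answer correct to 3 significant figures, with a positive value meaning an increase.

-1.85%

T ∝ √L, so T'/T = √(0.9634) = 0.9815.
Percentage change in T = (0.9815 − 1) × 100% = -1.85%.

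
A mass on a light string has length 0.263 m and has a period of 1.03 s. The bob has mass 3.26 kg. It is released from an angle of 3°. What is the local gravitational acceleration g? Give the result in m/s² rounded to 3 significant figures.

9.79 m/s²

From T = 2π√(L/g), g = 4π²L/T² = 4π² × 0.263/1.030² = 9.79 m/s².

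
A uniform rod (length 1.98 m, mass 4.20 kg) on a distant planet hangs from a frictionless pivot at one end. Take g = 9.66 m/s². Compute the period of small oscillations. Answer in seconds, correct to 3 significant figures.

For a physical pendulum T = 2π√(I/(mgd)), with d = 0.9900 m from pivot to centre of mass.
I_cm = mL²/12 = 4.20 × 1.98²/12 = 1.372 kg·m²; I = I_cm + md² = 1.372 + 4.20 × 0.9900² = 5.489 kg·m².
T = 2π√(5.489/(4.20 × 9.66 × 0.9900)) = 2.32 s.

2.32 s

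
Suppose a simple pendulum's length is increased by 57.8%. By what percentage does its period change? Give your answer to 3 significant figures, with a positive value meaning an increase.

25.6%

T ∝ √L, so T'/T = √(1.578) = 1.256.
Percentage change in T = (1.256 − 1) × 100% = 25.6%.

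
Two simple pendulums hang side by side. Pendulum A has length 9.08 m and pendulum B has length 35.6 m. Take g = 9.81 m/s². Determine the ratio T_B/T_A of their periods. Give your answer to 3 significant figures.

1.98

T ∝ √L, so T_B/T_A = √(L_B/L_A) = √(35.6/9.08) = 1.98.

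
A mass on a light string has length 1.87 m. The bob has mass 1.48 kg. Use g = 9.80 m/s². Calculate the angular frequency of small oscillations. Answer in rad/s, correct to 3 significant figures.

2.29 rad/s

ω = √(g/L) = √(9.80/1.87) = 2.29 rad/s.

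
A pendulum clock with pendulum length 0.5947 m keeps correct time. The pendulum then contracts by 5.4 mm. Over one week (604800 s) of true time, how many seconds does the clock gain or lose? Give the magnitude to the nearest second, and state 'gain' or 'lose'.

gain 2765 s

T ∝ √L, so T'/T = √(0.58930/0.5947) = 0.995450.
In 604800 s of true time the clock registers 604800/0.995450 = 607564.7 s, so it gains 2765 s.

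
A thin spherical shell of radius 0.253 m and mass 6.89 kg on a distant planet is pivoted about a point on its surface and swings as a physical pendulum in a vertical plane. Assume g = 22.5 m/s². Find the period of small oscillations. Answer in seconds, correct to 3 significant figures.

0.860 s

I_cm = (2/3)mr² = 0.2940 kg·m². The pivot is at distance d = 0.253 m from the centre of mass.
By the parallel-axis theorem, I = I_cm + md² = 0.2940 + 0.4410 = 0.7350 kg·m².
T = 2π√(I/(mgd)) = 2π√(0.7350/(6.89 × 22.5 × 0.253)) = 0.860 s.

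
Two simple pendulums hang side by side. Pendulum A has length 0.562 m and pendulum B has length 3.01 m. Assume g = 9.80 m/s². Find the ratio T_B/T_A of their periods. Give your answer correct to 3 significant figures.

T ∝ √L, so T_B/T_A = √(L_B/L_A) = √(3.01/0.562) = 2.31.

2.31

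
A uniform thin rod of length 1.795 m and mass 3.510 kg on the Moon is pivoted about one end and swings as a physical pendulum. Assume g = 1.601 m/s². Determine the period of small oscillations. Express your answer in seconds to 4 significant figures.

For a physical pendulum T = 2π√(I/(mgd)), with d = 0.89750 m from pivot to centre of mass.
I_cm = mL²/12 = 3.510 × 1.795²/12 = 0.94244 kg·m²; I = I_cm + md² = 0.94244 + 3.510 × 0.89750² = 3.7698 kg·m².
T = 2π√(3.7698/(3.510 × 1.601 × 0.89750)) = 5.432 s.

5.432 s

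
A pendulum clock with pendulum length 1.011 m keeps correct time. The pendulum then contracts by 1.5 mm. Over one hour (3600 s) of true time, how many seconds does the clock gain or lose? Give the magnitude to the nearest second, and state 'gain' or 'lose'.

T ∝ √L, so T'/T = √(1.00950/1.011) = 0.999258.
In 3600 s of true time the clock registers 3600/0.999258 = 3602.7 s, so it gains 3 s.

gain 3 s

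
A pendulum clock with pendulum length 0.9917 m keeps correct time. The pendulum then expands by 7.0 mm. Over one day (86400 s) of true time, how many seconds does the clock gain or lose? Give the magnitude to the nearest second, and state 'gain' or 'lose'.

lose 303 s

T ∝ √L, so T'/T = √(0.99870/0.9917) = 1.00352.
In 86400 s of true time the clock registers 86400/1.00352 = 86096.7 s, so it loses 303 s.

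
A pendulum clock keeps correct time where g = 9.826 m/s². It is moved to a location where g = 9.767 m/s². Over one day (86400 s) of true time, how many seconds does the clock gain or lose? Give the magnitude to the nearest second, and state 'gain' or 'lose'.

lose 260 s

The clock's period scales as T ∝ 1/√g, so T'/T = √(9.826/9.767) = 1.00302.
In 86400 s of true time the clock registers 86400/1.00302 = 86140.2 s, so it loses 260 s.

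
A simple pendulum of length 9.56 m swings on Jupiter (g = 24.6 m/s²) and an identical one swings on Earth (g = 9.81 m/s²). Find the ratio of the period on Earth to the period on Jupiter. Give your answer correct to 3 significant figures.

1.58

T ∝ 1/√g, so T₂/T₁ = √(g₁/g₂) = √(24.6/9.81) = 1.58.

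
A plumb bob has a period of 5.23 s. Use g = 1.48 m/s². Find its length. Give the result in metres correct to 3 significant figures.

1.03 m

From T = 2π√(L/g), L = gT²/(4π²) = 1.48 × 5.230²/(4π²) = 1.03 m.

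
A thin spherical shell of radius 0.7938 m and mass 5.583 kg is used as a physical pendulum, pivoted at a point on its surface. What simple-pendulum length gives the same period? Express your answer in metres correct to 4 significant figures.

1.323 m

The equivalent simple-pendulum length is L_eq = I/(md), where I is about the pivot and d = 0.79380 m.
I_cm = (2/3)mR² = 2.3453 kg·m², so I = I_cm + md² = 2.3453 + 3.5180 = 5.8633 kg·m².
L_eq = 5.8633/(5.583 × 0.79380) = 1.323 m.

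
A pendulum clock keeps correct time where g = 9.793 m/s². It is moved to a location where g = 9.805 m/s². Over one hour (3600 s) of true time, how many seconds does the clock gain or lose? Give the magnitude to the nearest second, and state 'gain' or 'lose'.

gain 2 s

The clock's period scales as T ∝ 1/√g, so T'/T = √(9.793/9.805) = 0.999388.
In 3600 s of true time the clock registers 3600/0.999388 = 3602.2 s, so it gains 2 s.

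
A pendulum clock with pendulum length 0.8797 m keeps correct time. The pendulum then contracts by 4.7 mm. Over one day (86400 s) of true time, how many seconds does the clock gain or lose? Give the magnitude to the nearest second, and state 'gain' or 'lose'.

gain 232 s

T ∝ √L, so T'/T = √(0.87500/0.8797) = 0.997325.
In 86400 s of true time the clock registers 86400/0.997325 = 86631.7 s, so it gains 232 s.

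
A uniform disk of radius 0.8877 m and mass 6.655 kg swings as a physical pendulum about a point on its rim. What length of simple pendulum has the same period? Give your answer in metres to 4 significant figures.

1.332 m

The equivalent simple-pendulum length is L_eq = I/(md), where I is about the pivot and d = 0.88770 m.
I_cm = ½mR² = 2.6221 kg·m², so I = I_cm + md² = 2.6221 + 5.2442 = 7.8663 kg·m².
L_eq = 7.8663/(6.655 × 0.88770) = 1.332 m.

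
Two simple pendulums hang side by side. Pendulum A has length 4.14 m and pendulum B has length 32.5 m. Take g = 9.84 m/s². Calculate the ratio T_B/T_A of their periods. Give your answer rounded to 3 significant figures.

2.80

T ∝ √L, so T_B/T_A = √(L_B/L_A) = √(32.5/4.14) = 2.80.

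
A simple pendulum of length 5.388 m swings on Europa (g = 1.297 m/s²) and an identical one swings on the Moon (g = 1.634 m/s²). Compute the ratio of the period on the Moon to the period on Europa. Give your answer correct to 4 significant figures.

T ∝ 1/√g, so T₂/T₁ = √(g₁/g₂) = √(1.297/1.634) = 0.8909.

0.8909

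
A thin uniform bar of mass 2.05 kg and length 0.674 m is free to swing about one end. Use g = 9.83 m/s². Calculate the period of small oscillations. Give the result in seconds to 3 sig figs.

For a physical pendulum T = 2π√(I/(mgd)), with d = 0.3370 m from pivot to centre of mass.
I_cm = mL²/12 = 2.05 × 0.674²/12 = 0.07761 kg·m²; I = I_cm + md² = 0.07761 + 2.05 × 0.3370² = 0.3104 kg·m².
T = 2π√(0.3104/(2.05 × 9.83 × 0.3370)) = 1.34 s.

1.34 s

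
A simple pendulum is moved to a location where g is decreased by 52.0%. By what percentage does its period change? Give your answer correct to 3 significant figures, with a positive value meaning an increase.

T ∝ 1/√g, so T'/T = 1/√(0.4800) = 1.443.
Percentage change in T = (1.443 − 1) × 100% = 44.3%.

44.3%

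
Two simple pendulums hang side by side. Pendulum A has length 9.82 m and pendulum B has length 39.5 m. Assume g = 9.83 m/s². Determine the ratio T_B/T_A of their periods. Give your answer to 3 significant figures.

2.01

T ∝ √L, so T_B/T_A = √(L_B/L_A) = √(39.5/9.82) = 2.01.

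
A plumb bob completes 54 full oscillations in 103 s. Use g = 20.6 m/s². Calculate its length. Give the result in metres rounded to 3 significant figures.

T = 103/54 = 1.907 s.
From T = 2π√(L/g), L = gT²/(4π²) = 20.6 × 1.907²/(4π²) = 1.90 m.

1.90 m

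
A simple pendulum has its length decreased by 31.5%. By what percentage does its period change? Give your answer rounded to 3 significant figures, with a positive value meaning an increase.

-17.2%

T ∝ √L, so T'/T = √(0.6850) = 0.8276.
Percentage change in T = (0.8276 − 1) × 100% = -17.2%.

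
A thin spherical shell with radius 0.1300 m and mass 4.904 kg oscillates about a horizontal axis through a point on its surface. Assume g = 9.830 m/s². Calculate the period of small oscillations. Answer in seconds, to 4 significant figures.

0.9328 s

I_cm = (2/3)mr² = 0.055252 kg·m². The pivot is at distance d = 0.1300 m from the centre of mass.
By the parallel-axis theorem, I = I_cm + md² = 0.055252 + 0.082878 = 0.13813 kg·m².
T = 2π√(I/(mgd)) = 2π√(0.13813/(4.904 × 9.830 × 0.1300)) = 0.9328 s.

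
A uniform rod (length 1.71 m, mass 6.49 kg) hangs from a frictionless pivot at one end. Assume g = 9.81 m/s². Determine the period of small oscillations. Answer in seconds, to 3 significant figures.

For a physical pendulum T = 2π√(I/(mgd)), with d = 0.8550 m from pivot to centre of mass.
I_cm = mL²/12 = 6.49 × 1.71²/12 = 1.581 kg·m²; I = I_cm + md² = 1.581 + 6.49 × 0.8550² = 6.326 kg·m².
T = 2π√(6.326/(6.49 × 9.81 × 0.8550)) = 2.14 s.

2.14 s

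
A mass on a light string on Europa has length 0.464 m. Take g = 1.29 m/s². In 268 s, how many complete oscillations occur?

T = 2π√(L/g) = 2π√(0.464/1.29) = 3.768 s.
Number of complete oscillations = ⌊268/3.768⌋ = ⌊71.12⌋ = 71.

71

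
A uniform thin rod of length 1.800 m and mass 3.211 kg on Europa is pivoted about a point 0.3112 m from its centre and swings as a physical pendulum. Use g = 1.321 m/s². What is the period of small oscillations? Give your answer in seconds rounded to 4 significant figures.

For a physical pendulum T = 2π√(I/(mgd)), with d = 0.31120 m from pivot to centre of mass.
I_cm = mL²/12 = 3.211 × 1.800²/12 = 0.86697 kg·m²; I = I_cm + md² = 0.86697 + 3.211 × 0.31120² = 1.1779 kg·m².
T = 2π√(1.1779/(3.211 × 1.321 × 0.31120)) = 5.935 s.

5.935 s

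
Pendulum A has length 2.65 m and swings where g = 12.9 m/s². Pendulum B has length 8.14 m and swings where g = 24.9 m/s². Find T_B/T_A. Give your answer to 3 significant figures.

T = 2π√(L/g), so T_B/T_A = √((L_B/g_B)/(L_A/g_A)) = √((8.14/24.9)/(2.65/12.9)) = 1.26.

1.26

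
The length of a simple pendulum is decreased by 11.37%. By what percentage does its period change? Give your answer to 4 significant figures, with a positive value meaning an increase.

T ∝ √L, so T'/T = √(0.88630) = 0.94144.
Percentage change in T = (0.94144 − 1) × 100% = -5.856%.

-5.856%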